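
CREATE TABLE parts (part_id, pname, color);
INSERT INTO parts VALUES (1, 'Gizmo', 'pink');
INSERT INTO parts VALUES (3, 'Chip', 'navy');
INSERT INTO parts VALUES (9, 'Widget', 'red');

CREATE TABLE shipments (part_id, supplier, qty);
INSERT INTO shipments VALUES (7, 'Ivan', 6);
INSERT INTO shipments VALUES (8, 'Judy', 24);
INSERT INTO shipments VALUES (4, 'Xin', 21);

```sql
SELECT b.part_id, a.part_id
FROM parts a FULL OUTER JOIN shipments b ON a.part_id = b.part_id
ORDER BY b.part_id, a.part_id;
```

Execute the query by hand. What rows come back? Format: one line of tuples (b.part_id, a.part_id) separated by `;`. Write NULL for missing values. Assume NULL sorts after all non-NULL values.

(4, NULL); (7, NULL); (8, NULL); (NULL, 1); (NULL, 3); (NULL, 9)

FULL OUTER JOIN keeps every row from both sides; unmatched rows get NULL for the other side's columns.
Matching on a.part_id = b.part_id.
- a (part_id=1) has no partner → padded with NULL.
- a (part_id=3) has no partner → padded with NULL.
- a (part_id=9) has no partner → padded with NULL.
- 3 row(s) from b found no a partner → padded with NULL.
After projecting and ordering:
b.part_id | a.part_id
4 | NULL
7 | NULL
8 | NULL
NULL | 1
NULL | 3
NULL | 9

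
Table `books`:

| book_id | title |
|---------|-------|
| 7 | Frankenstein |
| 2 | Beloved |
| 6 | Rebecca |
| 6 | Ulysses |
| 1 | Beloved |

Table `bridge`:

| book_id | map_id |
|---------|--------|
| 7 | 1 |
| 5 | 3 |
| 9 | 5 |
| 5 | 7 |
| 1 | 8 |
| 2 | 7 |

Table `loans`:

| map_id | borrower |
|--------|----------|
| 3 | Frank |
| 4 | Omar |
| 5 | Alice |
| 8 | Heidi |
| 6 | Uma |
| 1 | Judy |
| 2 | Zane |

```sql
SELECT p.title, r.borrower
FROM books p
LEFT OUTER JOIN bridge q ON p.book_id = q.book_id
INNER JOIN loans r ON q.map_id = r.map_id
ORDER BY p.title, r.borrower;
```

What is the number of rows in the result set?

2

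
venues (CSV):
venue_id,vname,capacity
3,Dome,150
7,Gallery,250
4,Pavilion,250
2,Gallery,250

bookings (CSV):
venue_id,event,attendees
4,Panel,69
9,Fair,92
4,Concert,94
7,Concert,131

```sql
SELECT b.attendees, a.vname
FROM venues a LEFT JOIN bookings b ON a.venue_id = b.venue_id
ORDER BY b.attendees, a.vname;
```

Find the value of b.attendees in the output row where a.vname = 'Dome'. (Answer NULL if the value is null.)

NULL

LEFT JOIN keeps every row from `venues`; unmatched rows get NULL for `bookings`'s columns.
Matching on a.venue_id = b.venue_id.
- a row (venue_id=3): no match → kept, b columns NULL.
- a row (venue_id=7): matches 1 b row(s) → 1 output row(s).
- a row (venue_id=4): matches 2 b row(s) → 2 output row(s).
- a row (venue_id=2): no match → kept, b columns NULL.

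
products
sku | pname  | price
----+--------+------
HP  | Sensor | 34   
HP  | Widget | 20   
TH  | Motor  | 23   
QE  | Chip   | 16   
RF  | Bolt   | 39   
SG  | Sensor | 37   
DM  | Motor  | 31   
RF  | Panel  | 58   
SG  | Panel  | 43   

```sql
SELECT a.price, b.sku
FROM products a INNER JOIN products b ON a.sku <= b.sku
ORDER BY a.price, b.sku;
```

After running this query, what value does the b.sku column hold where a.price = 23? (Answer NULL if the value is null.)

INNER JOIN keeps only pairs where the ON condition holds.
Matching on a.sku <= b.sku.
Matched pairs: 48.

TH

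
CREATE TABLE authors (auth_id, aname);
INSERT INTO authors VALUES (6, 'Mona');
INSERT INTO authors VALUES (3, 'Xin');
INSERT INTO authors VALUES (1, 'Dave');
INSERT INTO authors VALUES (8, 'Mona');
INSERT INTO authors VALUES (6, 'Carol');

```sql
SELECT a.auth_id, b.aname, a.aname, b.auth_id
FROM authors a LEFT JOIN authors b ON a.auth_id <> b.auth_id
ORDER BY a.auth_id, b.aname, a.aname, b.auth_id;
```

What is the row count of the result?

18

LEFT JOIN keeps every row from `authors a`; unmatched rows get NULL for `authors b`'s columns.
Matching on a.auth_id <> b.auth_id.
Matched pairs: 18; unmatched a rows kept: 0.
Total: 18 rows.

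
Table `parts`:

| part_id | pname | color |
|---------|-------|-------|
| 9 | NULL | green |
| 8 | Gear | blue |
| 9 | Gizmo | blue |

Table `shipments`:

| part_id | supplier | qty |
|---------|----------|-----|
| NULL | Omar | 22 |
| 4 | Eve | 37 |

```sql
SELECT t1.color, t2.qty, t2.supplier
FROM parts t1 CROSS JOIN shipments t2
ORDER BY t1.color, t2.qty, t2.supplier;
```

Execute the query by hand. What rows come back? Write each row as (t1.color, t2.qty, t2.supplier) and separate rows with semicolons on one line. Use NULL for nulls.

(blue, 22, Omar); (blue, 22, Omar); (blue, 37, Eve); (blue, 37, Eve); (green, 22, Omar); (green, 37, Eve)

CROSS JOIN pairs every row of `parts` with every row of `shipments`: 3 × 2 = 6 rows.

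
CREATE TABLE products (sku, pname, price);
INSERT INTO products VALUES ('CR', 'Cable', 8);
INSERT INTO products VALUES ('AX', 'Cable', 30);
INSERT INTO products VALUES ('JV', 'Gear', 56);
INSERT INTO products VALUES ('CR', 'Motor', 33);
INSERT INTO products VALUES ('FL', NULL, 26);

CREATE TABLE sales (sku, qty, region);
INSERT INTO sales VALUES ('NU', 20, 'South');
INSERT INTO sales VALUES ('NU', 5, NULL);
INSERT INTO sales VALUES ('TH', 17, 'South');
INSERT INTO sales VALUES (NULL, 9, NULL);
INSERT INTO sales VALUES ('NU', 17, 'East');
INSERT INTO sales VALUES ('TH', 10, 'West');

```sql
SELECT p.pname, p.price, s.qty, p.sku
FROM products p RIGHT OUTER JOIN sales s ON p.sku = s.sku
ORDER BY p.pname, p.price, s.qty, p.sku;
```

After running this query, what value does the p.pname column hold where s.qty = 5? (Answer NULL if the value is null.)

NULL

RIGHT JOIN keeps every row from `sales`; unmatched rows get NULL for `products`'s columns.
Matching on p.sku = s.sku. A NULL in a compared column never satisfies the condition.
Matched pairs: 0; unmatched s rows kept: 6.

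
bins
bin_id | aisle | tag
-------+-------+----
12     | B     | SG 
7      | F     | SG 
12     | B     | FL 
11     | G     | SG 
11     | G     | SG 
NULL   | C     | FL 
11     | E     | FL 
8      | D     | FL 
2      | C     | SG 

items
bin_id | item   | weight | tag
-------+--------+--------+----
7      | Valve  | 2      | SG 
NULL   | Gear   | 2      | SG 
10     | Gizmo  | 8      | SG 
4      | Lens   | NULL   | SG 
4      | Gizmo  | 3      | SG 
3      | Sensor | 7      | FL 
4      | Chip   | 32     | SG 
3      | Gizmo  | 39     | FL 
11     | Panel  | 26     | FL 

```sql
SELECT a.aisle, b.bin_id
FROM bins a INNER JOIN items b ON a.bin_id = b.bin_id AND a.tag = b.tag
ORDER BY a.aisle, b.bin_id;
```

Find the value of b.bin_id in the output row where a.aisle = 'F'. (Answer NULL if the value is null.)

7

INNER JOIN keeps only pairs where the ON condition holds.
Matching on a.bin_id = b.bin_id AND a.tag = b.tag. A NULL in a compared column never satisfies the condition.
- a[0] bin_id=12, tag=SG → no match; dropped.
- a[1] bin_id=7, tag=SG → 1 match(es) in b → 1 row(s).
- a[2] bin_id=12, tag=FL → no match; dropped.
- a[3] bin_id=11, tag=SG → no match; dropped.
- a[4] bin_id=11, tag=SG → no match; dropped.
- a[5] bin_id=NULL, tag=FL → no match; dropped.
- a[6] bin_id=11, tag=FL → 1 match(es) in b → 1 row(s).
- a[7] bin_id=8, tag=FL → no match; dropped.
- a[8] bin_id=2, tag=SG → no match; dropped.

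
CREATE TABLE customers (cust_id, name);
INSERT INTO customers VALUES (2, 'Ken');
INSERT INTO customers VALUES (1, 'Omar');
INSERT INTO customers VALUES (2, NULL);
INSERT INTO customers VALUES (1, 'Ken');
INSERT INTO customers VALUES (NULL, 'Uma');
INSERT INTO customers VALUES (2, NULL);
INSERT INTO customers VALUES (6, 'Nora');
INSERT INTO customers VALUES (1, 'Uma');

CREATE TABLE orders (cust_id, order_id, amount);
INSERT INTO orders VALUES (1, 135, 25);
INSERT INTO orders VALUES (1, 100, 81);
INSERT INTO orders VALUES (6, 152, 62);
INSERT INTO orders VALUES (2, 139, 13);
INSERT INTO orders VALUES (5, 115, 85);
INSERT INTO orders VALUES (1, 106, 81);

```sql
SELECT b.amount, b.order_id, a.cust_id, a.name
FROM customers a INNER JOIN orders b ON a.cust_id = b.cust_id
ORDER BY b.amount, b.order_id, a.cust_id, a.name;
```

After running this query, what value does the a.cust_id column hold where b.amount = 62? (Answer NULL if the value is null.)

INNER JOIN keeps only pairs where the ON condition holds.
Matching on a.cust_id = b.cust_id. A NULL in a compared column never satisfies the condition.
- a (cust_id=2) pairs with 1 row(s) of b.
- a (cust_id=1) pairs with 3 row(s) of b.
- a (cust_id=2) pairs with 1 row(s) of b.
- a (cust_id=1) pairs with 3 row(s) of b.
- a (cust_id=NULL) has no partner → excluded.
- a (cust_id=2) pairs with 1 row(s) of b.
- a (cust_id=6) pairs with 1 row(s) of b.
- a (cust_id=1) pairs with 3 row(s) of b.

6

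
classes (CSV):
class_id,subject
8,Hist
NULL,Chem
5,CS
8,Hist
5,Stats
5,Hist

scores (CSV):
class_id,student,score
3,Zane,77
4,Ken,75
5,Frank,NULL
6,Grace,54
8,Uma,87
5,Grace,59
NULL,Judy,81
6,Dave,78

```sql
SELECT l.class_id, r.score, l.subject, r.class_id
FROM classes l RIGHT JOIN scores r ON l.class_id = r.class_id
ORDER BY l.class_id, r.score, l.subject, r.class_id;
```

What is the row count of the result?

RIGHT JOIN keeps every row from `scores`; unmatched rows get NULL for `classes`'s columns.
Matching on l.class_id = r.class_id. A NULL in a compared column never satisfies the condition.
- l row (class_id=8): matches 1 r row(s) → 1 output row(s).
- l row (class_id=NULL): no match.
- l row (class_id=5): matches 2 r row(s) → 2 output row(s).
- l row (class_id=8): matches 1 r row(s) → 1 output row(s).
- l row (class_id=5): matches 2 r row(s) → 2 output row(s).
- l row (class_id=5): matches 2 r row(s) → 2 output row(s).
- plus 5 unmatched r row(s), each kept with NULL l columns.
Total: 8 matched + 5 padded = 13 rows.

13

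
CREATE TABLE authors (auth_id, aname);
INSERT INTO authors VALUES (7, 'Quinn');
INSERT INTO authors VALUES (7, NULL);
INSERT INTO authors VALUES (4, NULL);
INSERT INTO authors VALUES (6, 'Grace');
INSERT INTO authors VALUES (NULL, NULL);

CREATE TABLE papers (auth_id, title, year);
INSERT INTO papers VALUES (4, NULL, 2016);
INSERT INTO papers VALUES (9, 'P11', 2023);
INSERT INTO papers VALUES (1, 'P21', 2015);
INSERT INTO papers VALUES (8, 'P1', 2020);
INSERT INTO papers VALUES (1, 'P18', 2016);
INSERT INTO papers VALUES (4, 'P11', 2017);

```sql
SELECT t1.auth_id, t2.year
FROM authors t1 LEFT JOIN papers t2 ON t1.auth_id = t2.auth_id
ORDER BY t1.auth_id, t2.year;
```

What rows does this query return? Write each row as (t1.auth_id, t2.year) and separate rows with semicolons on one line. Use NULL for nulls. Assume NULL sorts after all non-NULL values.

(4, 2016); (4, 2017); (6, NULL); (7, NULL); (7, NULL); (NULL, NULL)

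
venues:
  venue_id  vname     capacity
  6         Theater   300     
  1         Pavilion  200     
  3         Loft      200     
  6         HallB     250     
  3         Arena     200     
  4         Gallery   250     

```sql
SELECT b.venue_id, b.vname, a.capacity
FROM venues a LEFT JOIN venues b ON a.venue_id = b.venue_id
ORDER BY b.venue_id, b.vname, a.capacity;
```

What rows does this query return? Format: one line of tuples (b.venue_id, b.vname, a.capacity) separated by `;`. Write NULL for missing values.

(1, Pavilion, 200); (3, Arena, 200); (3, Arena, 200); (3, Loft, 200); (3, Loft, 200); (4, Gallery, 250); (6, HallB, 250); (6, HallB, 300); (6, Theater, 250); (6, Theater, 300)

LEFT JOIN keeps every row from `venues a`; unmatched rows get NULL for `venues b`'s columns.
Matching on a.venue_id = b.venue_id.
Matched pairs: 10; unmatched a rows kept: 0.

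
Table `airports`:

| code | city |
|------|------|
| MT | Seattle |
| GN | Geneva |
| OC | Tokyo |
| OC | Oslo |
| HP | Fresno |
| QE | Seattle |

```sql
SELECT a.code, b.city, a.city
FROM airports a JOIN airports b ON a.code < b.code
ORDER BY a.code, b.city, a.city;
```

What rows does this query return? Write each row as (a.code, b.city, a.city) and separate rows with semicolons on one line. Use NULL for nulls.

(GN, Fresno, Geneva); (GN, Oslo, Geneva); (GN, Seattle, Geneva); (GN, Seattle, Geneva); (GN, Tokyo, Geneva); (HP, Oslo, Fresno); (HP, Seattle, Fresno); (HP, Seattle, Fresno); (HP, Tokyo, Fresno); (MT, Oslo, Seattle); (MT, Seattle, Seattle); (MT, Tokyo, Seattle); (OC, Seattle, Oslo); (OC, Seattle, Tokyo)

INNER JOIN keeps only pairs where the ON condition holds.
Matching on a.code < b.code.
- a row (code=MT): matches 3 b row(s) → 3 output row(s).
- a row (code=GN): matches 5 b row(s) → 5 output row(s).
- a row (code=OC): matches 1 b row(s) → 1 output row(s).
- a row (code=OC): matches 1 b row(s) → 1 output row(s).
- a row (code=HP): matches 4 b row(s) → 4 output row(s).
- a row (code=QE): no match → dropped.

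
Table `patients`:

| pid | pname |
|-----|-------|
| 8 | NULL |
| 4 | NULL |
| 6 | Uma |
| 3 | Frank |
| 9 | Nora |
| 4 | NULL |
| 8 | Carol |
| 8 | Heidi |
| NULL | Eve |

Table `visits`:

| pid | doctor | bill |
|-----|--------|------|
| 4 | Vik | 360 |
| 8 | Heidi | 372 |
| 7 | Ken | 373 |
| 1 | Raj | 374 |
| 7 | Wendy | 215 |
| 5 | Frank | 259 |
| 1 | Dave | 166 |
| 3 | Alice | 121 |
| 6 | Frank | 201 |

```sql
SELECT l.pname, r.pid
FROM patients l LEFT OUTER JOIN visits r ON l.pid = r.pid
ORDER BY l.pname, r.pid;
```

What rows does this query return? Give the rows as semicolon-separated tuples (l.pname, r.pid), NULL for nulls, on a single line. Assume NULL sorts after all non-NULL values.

LEFT JOIN keeps every row from `patients`; unmatched rows get NULL for `visits`'s columns.
Matching on l.pid = r.pid. A NULL in a compared column never satisfies the condition.
Matched pairs: 7; unmatched l rows kept: 2.

(Carol, 8); (Eve, NULL); (Frank, 3); (Heidi, 8); (Nora, NULL); (Uma, 6); (NULL, 4); (NULL, 4); (NULL, 8)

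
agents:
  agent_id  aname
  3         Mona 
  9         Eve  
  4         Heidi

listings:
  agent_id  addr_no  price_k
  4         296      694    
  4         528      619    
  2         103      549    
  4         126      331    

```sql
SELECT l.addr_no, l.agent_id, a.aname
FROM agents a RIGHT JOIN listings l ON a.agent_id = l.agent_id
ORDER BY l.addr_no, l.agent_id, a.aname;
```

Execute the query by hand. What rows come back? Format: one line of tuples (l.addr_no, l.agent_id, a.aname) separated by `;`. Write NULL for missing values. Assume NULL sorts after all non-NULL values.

RIGHT JOIN keeps every row from `listings`; unmatched rows get NULL for `agents`'s columns.
Matching on a.agent_id = l.agent_id.
- agent_id=3: no matching l row.
- agent_id=9: no matching l row.
- agent_id=4: 3 matching l row(s), so 3 row(s) emitted.
- plus 1 unmatched l row(s), each kept with NULL a columns.
After projecting and ordering:
l.addr_no | l.agent_id | a.aname
103 | 2 | NULL
126 | 4 | Heidi
296 | 4 | Heidi
528 | 4 | Heidi

(103, 2, NULL); (126, 4, Heidi); (296, 4, Heidi); (528, 4, Heidi)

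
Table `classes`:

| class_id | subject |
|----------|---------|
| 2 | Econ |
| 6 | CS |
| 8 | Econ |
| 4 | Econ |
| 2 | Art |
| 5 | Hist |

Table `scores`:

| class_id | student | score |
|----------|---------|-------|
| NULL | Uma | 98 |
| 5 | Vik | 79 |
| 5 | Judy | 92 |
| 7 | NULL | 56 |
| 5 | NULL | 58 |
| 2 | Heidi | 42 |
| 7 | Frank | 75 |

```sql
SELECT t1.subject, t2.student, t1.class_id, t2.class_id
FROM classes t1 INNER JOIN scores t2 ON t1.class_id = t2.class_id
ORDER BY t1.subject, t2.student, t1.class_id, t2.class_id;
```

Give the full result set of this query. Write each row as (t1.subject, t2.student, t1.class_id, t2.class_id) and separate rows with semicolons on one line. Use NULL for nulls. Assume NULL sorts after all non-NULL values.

(Art, Heidi, 2, 2); (Econ, Heidi, 2, 2); (Hist, Judy, 5, 5); (Hist, Vik, 5, 5); (Hist, NULL, 5, 5)

INNER JOIN keeps only pairs where the ON condition holds.
Matching on t1.class_id = t2.class_id. A NULL in a compared column never satisfies the condition.
- class_id=2: 1 matching t2 row(s), so 1 row(s) emitted.
- class_id=6: no matching t2 row, dropped.
- class_id=8: no matching t2 row, dropped.
- class_id=4: no matching t2 row, dropped.
- class_id=2: 1 matching t2 row(s), so 1 row(s) emitted.
- class_id=5: 3 matching t2 row(s), so 3 row(s) emitted.
After projecting and ordering:
t1.subject | t2.student | t1.class_id | t2.class_id
Art | Heidi | 2 | 2
Econ | Heidi | 2 | 2
Hist | Judy | 5 | 5
Hist | Vik | 5 | 5
Hist | NULL | 5 | 5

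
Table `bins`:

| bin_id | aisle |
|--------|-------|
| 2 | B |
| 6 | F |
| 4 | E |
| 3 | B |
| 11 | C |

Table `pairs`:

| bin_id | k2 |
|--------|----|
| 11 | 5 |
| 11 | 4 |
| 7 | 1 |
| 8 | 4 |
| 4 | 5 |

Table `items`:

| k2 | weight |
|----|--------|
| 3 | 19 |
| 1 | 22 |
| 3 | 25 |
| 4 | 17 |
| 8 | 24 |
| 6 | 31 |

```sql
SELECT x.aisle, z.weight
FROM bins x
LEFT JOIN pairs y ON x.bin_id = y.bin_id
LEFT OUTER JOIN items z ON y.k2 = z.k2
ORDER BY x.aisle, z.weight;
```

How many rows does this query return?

6

Joins associate left-to-right: bins LEFT JOIN pairs on bin_id gives 6 intermediate row(s).
Then LEFT JOIN `items z` on k2: each of those 6 rows is kept; rows whose y.k2 has no match in z get NULL for z's columns.
Result: 6 row(s).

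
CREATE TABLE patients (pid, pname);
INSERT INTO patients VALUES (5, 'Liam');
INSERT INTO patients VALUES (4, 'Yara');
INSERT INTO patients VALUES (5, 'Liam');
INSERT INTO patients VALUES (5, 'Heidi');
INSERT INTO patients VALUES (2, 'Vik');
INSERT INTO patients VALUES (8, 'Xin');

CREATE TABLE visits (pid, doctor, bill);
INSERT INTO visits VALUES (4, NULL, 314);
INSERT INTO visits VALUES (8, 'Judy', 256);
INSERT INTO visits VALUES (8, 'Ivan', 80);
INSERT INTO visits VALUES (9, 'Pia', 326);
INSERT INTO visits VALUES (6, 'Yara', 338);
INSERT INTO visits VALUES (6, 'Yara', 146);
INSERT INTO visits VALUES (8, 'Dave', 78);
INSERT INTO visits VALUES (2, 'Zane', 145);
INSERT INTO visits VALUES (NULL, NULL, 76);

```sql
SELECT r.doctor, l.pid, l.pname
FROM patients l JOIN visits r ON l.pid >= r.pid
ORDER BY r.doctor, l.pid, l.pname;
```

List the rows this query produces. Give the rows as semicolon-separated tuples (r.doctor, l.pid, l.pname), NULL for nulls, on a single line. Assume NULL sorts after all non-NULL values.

(Dave, 8, Xin); (Ivan, 8, Xin); (Judy, 8, Xin); (Yara, 8, Xin); (Yara, 8, Xin); (Zane, 2, Vik); (Zane, 4, Yara); (Zane, 5, Heidi); (Zane, 5, Liam); (Zane, 5, Liam); (Zane, 8, Xin); (NULL, 4, Yara); (NULL, 5, Heidi); (NULL, 5, Liam); (NULL, 5, Liam); (NULL, 8, Xin)

INNER JOIN keeps only pairs where the ON condition holds.
Matching on l.pid >= r.pid. A NULL in a compared column never satisfies the condition.
- pid=5: 2 matching r row(s), so 2 row(s) emitted.
- pid=4: 2 matching r row(s), so 2 row(s) emitted.
- pid=5: 2 matching r row(s), so 2 row(s) emitted.
- pid=5: 2 matching r row(s), so 2 row(s) emitted.
- pid=2: 1 matching r row(s), so 1 row(s) emitted.
- pid=8: 7 matching r row(s), so 7 row(s) emitted.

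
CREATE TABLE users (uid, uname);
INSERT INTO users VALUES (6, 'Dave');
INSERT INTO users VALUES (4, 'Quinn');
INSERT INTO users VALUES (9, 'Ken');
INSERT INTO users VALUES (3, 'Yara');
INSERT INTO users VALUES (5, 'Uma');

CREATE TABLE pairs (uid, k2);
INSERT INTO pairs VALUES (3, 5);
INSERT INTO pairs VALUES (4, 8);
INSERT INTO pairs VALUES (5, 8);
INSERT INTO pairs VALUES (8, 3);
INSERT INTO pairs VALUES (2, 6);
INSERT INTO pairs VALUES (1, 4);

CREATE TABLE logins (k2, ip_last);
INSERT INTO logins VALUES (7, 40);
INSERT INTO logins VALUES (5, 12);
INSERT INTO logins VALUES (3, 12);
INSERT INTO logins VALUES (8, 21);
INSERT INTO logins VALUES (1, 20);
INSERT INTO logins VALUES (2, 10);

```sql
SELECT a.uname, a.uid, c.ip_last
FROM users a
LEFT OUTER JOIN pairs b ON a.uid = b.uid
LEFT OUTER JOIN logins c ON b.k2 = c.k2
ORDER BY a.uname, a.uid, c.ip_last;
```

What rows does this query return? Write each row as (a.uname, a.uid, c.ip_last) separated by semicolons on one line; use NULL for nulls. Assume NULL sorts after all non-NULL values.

Step 1 — a LEFT JOIN b on uid → 5 row(s).
Then LEFT JOIN `logins c` on k2: each of those 5 rows is kept; rows whose b.k2 has no match in c get NULL for c's columns.

(Dave, 6, NULL); (Ken, 9, NULL); (Quinn, 4, 21); (Uma, 5, 21); (Yara, 3, 12)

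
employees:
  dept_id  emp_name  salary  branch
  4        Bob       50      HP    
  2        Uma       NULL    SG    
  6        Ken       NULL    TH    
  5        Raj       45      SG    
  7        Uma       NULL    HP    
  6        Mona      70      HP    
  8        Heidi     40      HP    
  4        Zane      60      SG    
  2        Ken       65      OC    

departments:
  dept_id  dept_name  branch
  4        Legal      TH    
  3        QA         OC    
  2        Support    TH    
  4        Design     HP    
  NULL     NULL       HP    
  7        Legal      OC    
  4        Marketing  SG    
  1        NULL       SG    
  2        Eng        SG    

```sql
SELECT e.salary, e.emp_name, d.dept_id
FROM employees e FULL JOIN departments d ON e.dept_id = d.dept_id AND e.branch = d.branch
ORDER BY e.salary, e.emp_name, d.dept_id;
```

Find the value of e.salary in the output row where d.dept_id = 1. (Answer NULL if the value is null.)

FULL OUTER JOIN keeps every row from both sides; unmatched rows get NULL for the other side's columns.
Matching on e.dept_id = d.dept_id AND e.branch = d.branch. A NULL in a compared column never satisfies the condition.
- dept_id=4, branch=HP: 1 matching d row(s), so 1 row(s) emitted.
- dept_id=2, branch=SG: 1 matching d row(s), so 1 row(s) emitted.
- dept_id=6, branch=TH: no d row matches, row kept with d columns NULL.
- dept_id=5, branch=SG: no d row matches, row kept with d columns NULL.
- dept_id=7, branch=HP: no d row matches, row kept with d columns NULL.
- dept_id=6, branch=HP: no d row matches, row kept with d columns NULL.
- dept_id=8, branch=HP: no d row matches, row kept with d columns NULL.
- dept_id=4, branch=SG: 1 matching d row(s), so 1 row(s) emitted.
- dept_id=2, branch=OC: no d row matches, row kept with d columns NULL.
- plus 6 unmatched d row(s), each kept with NULL e columns.

NULL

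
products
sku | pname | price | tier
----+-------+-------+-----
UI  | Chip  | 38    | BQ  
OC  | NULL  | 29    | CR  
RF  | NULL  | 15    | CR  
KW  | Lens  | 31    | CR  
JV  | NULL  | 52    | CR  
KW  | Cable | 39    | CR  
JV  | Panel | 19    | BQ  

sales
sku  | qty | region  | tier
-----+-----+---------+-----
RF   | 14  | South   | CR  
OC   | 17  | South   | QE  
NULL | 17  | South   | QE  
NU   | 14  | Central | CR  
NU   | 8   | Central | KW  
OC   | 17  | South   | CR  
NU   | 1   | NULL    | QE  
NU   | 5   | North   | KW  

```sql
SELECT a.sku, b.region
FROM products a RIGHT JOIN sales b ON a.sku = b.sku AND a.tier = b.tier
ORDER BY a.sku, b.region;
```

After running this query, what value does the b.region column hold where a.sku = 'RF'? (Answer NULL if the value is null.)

South

RIGHT JOIN keeps every row from `sales`; unmatched rows get NULL for `products`'s columns.
Matching on a.sku = b.sku AND a.tier = b.tier. A NULL in a compared column never satisfies the condition.
- a[0] sku=UI, tier=BQ → no match.
- a[1] sku=OC, tier=CR → 1 match(es) in b → 1 row(s).
- a[2] sku=RF, tier=CR → 1 match(es) in b → 1 row(s).
- a[3] sku=KW, tier=CR → no match.
- a[4] sku=JV, tier=CR → no match.
- a[5] sku=KW, tier=CR → no match.
- a[6] sku=JV, tier=BQ → no match.
- 6 b row(s) had no a match → kept, a columns NULL.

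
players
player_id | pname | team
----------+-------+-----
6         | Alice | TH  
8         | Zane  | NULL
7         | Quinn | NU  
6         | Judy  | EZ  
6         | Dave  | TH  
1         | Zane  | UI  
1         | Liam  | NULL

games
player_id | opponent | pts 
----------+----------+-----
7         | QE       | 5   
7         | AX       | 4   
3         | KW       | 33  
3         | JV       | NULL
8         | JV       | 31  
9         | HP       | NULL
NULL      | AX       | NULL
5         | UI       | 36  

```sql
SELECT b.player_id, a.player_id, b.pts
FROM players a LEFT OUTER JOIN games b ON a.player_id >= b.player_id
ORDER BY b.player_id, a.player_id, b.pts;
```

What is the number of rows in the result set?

22

LEFT JOIN keeps every row from `players`; unmatched rows get NULL for `games`'s columns.
Matching on a.player_id >= b.player_id. A NULL in a compared column never satisfies the condition.
- a (player_id=6) pairs with 3 row(s) of b.
- a (player_id=8) pairs with 6 row(s) of b.
- a (player_id=7) pairs with 5 row(s) of b.
- a (player_id=6) pairs with 3 row(s) of b.
- a (player_id=6) pairs with 3 row(s) of b.
- a (player_id=1) has no partner → padded with NULL.
- a (player_id=1) has no partner → padded with NULL.
Total: 20 matched + 2 padded = 22 rows.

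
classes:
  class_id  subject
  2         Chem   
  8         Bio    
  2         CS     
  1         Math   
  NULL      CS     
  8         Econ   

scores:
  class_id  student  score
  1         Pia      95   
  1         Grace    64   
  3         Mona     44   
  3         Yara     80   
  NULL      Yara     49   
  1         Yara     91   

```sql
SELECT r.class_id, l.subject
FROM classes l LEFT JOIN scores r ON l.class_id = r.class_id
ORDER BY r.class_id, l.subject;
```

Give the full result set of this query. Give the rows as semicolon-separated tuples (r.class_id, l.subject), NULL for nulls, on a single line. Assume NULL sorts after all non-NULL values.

(1, Math); (1, Math); (1, Math); (NULL, Bio); (NULL, CS); (NULL, CS); (NULL, Chem); (NULL, Econ)

LEFT JOIN keeps every row from `classes`; unmatched rows get NULL for `scores`'s columns.
Matching on l.class_id = r.class_id. A NULL in a compared column never satisfies the condition.
- class_id=2: no r row matches, row kept with r columns NULL.
- class_id=8: no r row matches, row kept with r columns NULL.
- class_id=2: no r row matches, row kept with r columns NULL.
- class_id=1: 3 matching r row(s), so 3 row(s) emitted.
- class_id=NULL: no r row matches, row kept with r columns NULL.
- class_id=8: no r row matches, row kept with r columns NULL.
After projecting and ordering:
r.class_id | l.subject
1 | Math
1 | Math
1 | Math
NULL | Bio
NULL | CS
NULL | CS
NULL | Chem
NULL | Econ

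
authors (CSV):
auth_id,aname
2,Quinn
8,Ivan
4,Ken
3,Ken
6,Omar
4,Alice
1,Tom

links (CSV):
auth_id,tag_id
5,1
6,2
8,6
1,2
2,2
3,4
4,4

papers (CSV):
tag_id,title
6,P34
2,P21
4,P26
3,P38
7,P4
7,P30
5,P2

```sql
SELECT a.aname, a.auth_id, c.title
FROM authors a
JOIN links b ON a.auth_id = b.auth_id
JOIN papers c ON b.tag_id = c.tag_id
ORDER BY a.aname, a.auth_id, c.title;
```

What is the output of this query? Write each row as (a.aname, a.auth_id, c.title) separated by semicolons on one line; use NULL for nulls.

Step 1 — a INNER JOIN b on auth_id → 7 row(s).
Then INNER JOIN `papers c` on tag_id: keep only rows whose b.tag_id appears in c.

(Alice, 4, P26); (Ivan, 8, P34); (Ken, 3, P26); (Ken, 4, P26); (Omar, 6, P21); (Quinn, 2, P21); (Tom, 1, P21)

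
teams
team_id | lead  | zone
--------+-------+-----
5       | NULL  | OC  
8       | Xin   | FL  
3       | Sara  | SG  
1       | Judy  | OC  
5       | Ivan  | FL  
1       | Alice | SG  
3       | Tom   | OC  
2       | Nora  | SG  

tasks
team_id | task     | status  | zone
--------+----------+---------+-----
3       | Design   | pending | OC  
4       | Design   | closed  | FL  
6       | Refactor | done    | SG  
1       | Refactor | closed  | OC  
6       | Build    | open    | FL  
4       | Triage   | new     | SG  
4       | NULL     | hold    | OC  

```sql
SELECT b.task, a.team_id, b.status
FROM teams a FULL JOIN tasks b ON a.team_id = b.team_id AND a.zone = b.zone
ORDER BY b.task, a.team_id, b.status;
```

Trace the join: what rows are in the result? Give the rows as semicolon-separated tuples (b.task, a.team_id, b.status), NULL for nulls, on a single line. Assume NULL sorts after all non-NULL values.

(Build, NULL, open); (Design, 3, pending); (Design, NULL, closed); (Refactor, 1, closed); (Refactor, NULL, done); (Triage, NULL, new); (NULL, 1, NULL); (NULL, 2, NULL); (NULL, 3, NULL); (NULL, 5, NULL); (NULL, 5, NULL); (NULL, 8, NULL); (NULL, NULL, hold)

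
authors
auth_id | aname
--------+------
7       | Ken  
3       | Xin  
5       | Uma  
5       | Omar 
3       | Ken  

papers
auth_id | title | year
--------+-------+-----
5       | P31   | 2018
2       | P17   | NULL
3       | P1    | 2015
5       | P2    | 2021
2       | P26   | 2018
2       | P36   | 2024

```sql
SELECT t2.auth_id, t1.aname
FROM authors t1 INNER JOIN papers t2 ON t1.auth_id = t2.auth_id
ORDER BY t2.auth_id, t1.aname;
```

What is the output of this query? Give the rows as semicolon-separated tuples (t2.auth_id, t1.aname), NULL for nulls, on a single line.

(3, Ken); (3, Xin); (5, Omar); (5, Omar); (5, Uma); (5, Uma)

INNER JOIN keeps only pairs where the ON condition holds.
Matching on t1.auth_id = t2.auth_id.
Matched pairs: 6.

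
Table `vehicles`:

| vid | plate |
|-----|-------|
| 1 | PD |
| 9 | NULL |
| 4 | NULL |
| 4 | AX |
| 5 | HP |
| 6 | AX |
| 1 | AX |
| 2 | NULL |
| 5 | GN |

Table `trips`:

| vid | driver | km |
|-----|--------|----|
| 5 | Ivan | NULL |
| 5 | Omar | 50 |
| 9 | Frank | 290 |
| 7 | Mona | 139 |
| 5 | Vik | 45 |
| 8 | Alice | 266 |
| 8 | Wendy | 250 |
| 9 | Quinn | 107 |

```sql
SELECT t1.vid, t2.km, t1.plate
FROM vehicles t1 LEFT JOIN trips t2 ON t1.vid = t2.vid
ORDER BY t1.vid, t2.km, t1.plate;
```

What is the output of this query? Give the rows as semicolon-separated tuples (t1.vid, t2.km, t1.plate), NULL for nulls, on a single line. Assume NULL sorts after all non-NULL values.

(1, NULL, AX); (1, NULL, PD); (2, NULL, NULL); (4, NULL, AX); (4, NULL, NULL); (5, 45, GN); (5, 45, HP); (5, 50, GN); (5, 50, HP); (5, NULL, GN); (5, NULL, HP); (6, NULL, AX); (9, 107, NULL); (9, 290, NULL)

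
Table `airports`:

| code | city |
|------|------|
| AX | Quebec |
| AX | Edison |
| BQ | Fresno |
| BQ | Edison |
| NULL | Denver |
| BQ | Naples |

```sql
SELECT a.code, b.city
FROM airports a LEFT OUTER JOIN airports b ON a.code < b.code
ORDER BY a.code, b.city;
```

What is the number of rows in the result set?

LEFT JOIN keeps every row from `airports a`; unmatched rows get NULL for `airports b`'s columns.
Matching on a.code < b.code. A NULL in a compared column never satisfies the condition.
- a[0] code=AX → 3 match(es) in b → 3 row(s).
- a[1] code=AX → 3 match(es) in b → 3 row(s).
- a[2] code=BQ → no match; kept with NULLs on the b side.
- a[3] code=BQ → no match; kept with NULLs on the b side.
- a[4] code=NULL → no match; kept with NULLs on the b side.
- a[5] code=BQ → no match; kept with NULLs on the b side.
Total: 6 matched + 4 padded = 10 rows.

10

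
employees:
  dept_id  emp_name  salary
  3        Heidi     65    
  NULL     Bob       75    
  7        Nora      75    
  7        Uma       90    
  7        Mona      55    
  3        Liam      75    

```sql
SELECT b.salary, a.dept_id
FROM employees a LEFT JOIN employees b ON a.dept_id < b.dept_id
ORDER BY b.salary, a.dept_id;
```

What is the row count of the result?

10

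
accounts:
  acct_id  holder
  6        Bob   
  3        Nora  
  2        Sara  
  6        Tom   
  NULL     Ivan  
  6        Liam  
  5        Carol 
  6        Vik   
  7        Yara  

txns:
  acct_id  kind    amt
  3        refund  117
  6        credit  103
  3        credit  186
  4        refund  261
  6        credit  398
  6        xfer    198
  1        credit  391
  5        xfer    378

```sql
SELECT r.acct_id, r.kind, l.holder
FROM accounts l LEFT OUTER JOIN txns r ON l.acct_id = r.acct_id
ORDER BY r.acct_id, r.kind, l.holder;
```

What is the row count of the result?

18

LEFT JOIN keeps every row from `accounts`; unmatched rows get NULL for `txns`'s columns.
Matching on l.acct_id = r.acct_id. A NULL in a compared column never satisfies the condition.
- acct_id=6: 3 matching r row(s), so 3 row(s) emitted.
- acct_id=3: 2 matching r row(s), so 2 row(s) emitted.
- acct_id=2: no r row matches, row kept with r columns NULL.
- acct_id=6: 3 matching r row(s), so 3 row(s) emitted.
- acct_id=NULL: no r row matches, row kept with r columns NULL.
- acct_id=6: 3 matching r row(s), so 3 row(s) emitted.
- acct_id=5: 1 matching r row(s), so 1 row(s) emitted.
- acct_id=6: 3 matching r row(s), so 3 row(s) emitted.
- acct_id=7: no r row matches, row kept with r columns NULL.
Total: 15 matched + 3 padded = 18 rows.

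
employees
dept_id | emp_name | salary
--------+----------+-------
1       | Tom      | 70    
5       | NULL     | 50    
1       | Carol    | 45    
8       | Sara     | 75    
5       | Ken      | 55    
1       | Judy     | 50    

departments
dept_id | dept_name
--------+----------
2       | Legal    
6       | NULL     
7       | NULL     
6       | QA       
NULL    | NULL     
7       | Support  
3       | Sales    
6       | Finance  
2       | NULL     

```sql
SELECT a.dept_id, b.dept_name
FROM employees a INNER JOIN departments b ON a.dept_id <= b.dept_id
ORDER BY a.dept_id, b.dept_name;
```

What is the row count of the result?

34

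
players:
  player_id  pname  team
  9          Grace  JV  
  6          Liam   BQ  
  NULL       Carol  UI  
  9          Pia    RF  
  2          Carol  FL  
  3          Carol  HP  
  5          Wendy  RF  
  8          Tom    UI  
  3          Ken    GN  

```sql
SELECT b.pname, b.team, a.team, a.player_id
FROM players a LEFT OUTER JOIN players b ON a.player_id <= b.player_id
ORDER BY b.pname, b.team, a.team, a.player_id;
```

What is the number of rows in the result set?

39

LEFT JOIN keeps every row from `players a`; unmatched rows get NULL for `players b`'s columns.
Matching on a.player_id <= b.player_id. A NULL in a compared column never satisfies the condition.
- a row (player_id=9): matches 2 b row(s) → 2 output row(s).
- a row (player_id=6): matches 4 b row(s) → 4 output row(s).
- a row (player_id=NULL): no match → kept, b columns NULL.
- a row (player_id=9): matches 2 b row(s) → 2 output row(s).
- a row (player_id=2): matches 8 b row(s) → 8 output row(s).
- a row (player_id=3): matches 7 b row(s) → 7 output row(s).
- a row (player_id=5): matches 5 b row(s) → 5 output row(s).
- a row (player_id=8): matches 3 b row(s) → 3 output row(s).
- a row (player_id=3): matches 7 b row(s) → 7 output row(s).
Total: 38 matched + 1 padded = 39 rows.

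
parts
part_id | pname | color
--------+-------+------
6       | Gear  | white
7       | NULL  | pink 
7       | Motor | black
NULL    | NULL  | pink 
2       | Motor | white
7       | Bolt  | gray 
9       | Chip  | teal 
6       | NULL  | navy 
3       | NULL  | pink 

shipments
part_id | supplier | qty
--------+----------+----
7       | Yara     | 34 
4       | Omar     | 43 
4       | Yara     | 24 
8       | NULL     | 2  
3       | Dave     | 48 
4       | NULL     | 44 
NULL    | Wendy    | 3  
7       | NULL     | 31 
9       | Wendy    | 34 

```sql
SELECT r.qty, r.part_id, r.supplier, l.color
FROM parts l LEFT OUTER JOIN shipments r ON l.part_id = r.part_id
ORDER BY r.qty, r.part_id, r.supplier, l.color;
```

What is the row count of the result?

LEFT JOIN keeps every row from `parts`; unmatched rows get NULL for `shipments`'s columns.
Matching on l.part_id = r.part_id. A NULL in a compared column never satisfies the condition.
- l (part_id=6) has no partner → padded with NULL.
- l (part_id=7) pairs with 2 row(s) of r.
- l (part_id=7) pairs with 2 row(s) of r.
- l (part_id=NULL) has no partner → padded with NULL.
- l (part_id=2) has no partner → padded with NULL.
- l (part_id=7) pairs with 2 row(s) of r.
- l (part_id=9) pairs with 1 row(s) of r.
- l (part_id=6) has no partner → padded with NULL.
- l (part_id=3) pairs with 1 row(s) of r.
Total: 8 matched + 4 padded = 12 rows.

12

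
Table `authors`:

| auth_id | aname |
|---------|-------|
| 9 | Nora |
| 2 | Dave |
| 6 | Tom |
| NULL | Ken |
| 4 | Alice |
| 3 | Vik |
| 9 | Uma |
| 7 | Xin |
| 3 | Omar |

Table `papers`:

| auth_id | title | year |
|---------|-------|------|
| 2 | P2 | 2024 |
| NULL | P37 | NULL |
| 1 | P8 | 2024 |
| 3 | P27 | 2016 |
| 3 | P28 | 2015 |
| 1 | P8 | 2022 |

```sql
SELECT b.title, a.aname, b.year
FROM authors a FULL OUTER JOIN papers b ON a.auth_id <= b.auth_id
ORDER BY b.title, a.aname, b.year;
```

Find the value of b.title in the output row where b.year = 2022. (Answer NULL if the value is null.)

P8

FULL OUTER JOIN keeps every row from both sides; unmatched rows get NULL for the other side's columns.
Matching on a.auth_id <= b.auth_id. A NULL in a compared column never satisfies the condition.
- a (auth_id=9) has no partner → padded with NULL.
- a (auth_id=2) pairs with 3 row(s) of b.
- a (auth_id=6) has no partner → padded with NULL.
- a (auth_id=NULL) has no partner → padded with NULL.
- a (auth_id=4) has no partner → padded with NULL.
- a (auth_id=3) pairs with 2 row(s) of b.
- a (auth_id=9) has no partner → padded with NULL.
- a (auth_id=7) has no partner → padded with NULL.
- a (auth_id=3) pairs with 2 row(s) of b.
- plus 3 unmatched b row(s), each kept with NULL a columns.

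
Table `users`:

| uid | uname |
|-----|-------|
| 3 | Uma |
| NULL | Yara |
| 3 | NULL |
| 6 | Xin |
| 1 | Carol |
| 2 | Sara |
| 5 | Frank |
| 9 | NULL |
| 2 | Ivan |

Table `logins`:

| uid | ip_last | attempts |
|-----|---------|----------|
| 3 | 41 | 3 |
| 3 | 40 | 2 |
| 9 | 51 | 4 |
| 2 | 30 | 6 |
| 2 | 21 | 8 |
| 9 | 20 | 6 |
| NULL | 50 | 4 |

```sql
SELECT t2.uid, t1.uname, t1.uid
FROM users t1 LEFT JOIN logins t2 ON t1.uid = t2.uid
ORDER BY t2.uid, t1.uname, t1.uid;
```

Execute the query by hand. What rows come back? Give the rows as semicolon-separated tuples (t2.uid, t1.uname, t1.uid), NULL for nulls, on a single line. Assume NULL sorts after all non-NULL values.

LEFT JOIN keeps every row from `users`; unmatched rows get NULL for `logins`'s columns.
Matching on t1.uid = t2.uid. A NULL in a compared column never satisfies the condition.
- t1[0] uid=3 → 2 match(es) in t2 → 2 row(s).
- t1[1] uid=NULL → no match; kept with NULLs on the t2 side.
- t1[2] uid=3 → 2 match(es) in t2 → 2 row(s).
- t1[3] uid=6 → no match; kept with NULLs on the t2 side.
- t1[4] uid=1 → no match; kept with NULLs on the t2 side.
- t1[5] uid=2 → 2 match(es) in t2 → 2 row(s).
- t1[6] uid=5 → no match; kept with NULLs on the t2 side.
- t1[7] uid=9 → 2 match(es) in t2 → 2 row(s).
- t1[8] uid=2 → 2 match(es) in t2 → 2 row(s).

(2, Ivan, 2); (2, Ivan, 2); (2, Sara, 2); (2, Sara, 2); (3, Uma, 3); (3, Uma, 3); (3, NULL, 3); (3, NULL, 3); (9, NULL, 9); (9, NULL, 9); (NULL, Carol, 1); (NULL, Frank, 5); (NULL, Xin, 6); (NULL, Yara, NULL)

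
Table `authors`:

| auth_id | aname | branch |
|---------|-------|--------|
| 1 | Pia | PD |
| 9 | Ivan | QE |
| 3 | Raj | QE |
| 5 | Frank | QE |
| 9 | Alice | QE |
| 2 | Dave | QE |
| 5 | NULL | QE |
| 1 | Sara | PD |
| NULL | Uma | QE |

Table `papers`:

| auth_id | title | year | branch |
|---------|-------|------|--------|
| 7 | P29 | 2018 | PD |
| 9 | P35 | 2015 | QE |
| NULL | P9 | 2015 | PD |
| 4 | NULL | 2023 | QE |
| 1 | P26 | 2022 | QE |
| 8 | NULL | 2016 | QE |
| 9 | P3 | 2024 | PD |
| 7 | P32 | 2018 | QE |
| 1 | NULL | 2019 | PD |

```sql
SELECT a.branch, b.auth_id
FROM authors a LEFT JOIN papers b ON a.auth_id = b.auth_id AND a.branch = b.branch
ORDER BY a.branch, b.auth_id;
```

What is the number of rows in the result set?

LEFT JOIN keeps every row from `authors`; unmatched rows get NULL for `papers`'s columns.
Matching on a.auth_id = b.auth_id AND a.branch = b.branch. A NULL in a compared column never satisfies the condition.
Matched pairs: 4; unmatched a rows kept: 5.
Total: 4 matched + 5 padded = 9 rows.

9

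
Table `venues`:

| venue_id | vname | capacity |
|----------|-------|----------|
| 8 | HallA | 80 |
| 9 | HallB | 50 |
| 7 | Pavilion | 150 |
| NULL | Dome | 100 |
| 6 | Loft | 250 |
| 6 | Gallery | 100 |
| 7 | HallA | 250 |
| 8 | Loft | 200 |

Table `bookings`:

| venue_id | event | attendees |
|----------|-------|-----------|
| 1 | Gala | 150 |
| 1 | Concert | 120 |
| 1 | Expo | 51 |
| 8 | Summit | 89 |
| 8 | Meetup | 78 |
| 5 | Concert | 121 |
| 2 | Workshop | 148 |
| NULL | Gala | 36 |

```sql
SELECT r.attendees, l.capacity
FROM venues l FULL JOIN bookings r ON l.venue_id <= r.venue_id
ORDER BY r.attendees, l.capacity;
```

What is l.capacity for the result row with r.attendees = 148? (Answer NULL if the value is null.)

NULL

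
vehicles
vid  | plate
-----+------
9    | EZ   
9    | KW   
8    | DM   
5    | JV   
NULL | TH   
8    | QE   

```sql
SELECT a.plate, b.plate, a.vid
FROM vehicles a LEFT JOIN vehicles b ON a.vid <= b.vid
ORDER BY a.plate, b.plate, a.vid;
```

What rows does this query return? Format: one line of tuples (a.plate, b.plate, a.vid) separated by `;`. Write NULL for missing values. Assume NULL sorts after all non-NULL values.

LEFT JOIN keeps every row from `vehicles a`; unmatched rows get NULL for `vehicles b`'s columns.
Matching on a.vid <= b.vid. A NULL in a compared column never satisfies the condition.
- a row (vid=9): matches 2 b row(s) → 2 output row(s).
- a row (vid=9): matches 2 b row(s) → 2 output row(s).
- a row (vid=8): matches 4 b row(s) → 4 output row(s).
- a row (vid=5): matches 5 b row(s) → 5 output row(s).
- a row (vid=NULL): no match → kept, b columns NULL.
- a row (vid=8): matches 4 b row(s) → 4 output row(s).

(DM, DM, 8); (DM, EZ, 8); (DM, KW, 8); (DM, QE, 8); (EZ, EZ, 9); (EZ, KW, 9); (JV, DM, 5); (JV, EZ, 5); (JV, JV, 5); (JV, KW, 5); (JV, QE, 5); (KW, EZ, 9); (KW, KW, 9); (QE, DM, 8); (QE, EZ, 8); (QE, KW, 8); (QE, QE, 8); (TH, NULL, NULL)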